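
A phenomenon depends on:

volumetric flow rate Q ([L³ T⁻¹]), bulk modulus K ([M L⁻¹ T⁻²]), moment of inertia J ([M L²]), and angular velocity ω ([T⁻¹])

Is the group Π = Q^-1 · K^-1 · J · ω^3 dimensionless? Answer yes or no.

Sum the exponent of each base dimension across the product:
  M: −[Q]_M − [K]_M + [J]_M + 3·[ω]_M = −(0) − (1) + (1) + 3·(0) = 0
  L: −[Q]_L − [K]_L + [J]_L + 3·[ω]_L = −(3) − (-1) + (2) + 3·(0) = 0
  T: −[Q]_T − [K]_T + [J]_T + 3·[ω]_T = −(-1) − (-2) + (0) + 3·(-1) = 0
  Θ: −[Q]_Θ − [K]_Θ + [J]_Θ + 3·[ω]_Θ = −(0) − (0) + (0) + 3·(0) = 0
All base exponents vanish — dimensionless.

yes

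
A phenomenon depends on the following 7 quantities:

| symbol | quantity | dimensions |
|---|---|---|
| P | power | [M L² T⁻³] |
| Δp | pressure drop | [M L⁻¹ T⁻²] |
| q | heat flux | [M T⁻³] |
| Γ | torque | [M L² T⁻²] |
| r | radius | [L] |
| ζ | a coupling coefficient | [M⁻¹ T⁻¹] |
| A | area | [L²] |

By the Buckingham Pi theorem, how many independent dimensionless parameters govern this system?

4

There are 7 variables and 3 base dimensions (M, L, T).
The dimension matrix has rank 3.
Independent dimensionless groups: 7 − 3 = 4.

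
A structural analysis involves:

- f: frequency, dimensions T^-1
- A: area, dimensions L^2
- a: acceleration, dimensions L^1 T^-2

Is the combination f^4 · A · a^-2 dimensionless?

Sum the exponent of each base dimension across the product:
  L: 4·[f]_L + [A]_L − 2·[a]_L = 4·(0) + (2) − 2·(1) = 0
  T: 4·[f]_T + [A]_T − 2·[a]_T = 4·(-1) + (0) − 2·(-2) = 0
All base exponents vanish — dimensionless.

yes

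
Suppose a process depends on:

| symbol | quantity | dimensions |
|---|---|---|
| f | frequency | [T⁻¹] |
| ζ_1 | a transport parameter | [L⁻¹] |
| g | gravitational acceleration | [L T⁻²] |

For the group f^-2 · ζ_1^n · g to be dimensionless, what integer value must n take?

1

Balance the L exponent: (-1)·n from ζ_1, plus −2·(0) + (1) = 1 from the rest, must sum to zero.
−n + 1 = 0, so n = 1.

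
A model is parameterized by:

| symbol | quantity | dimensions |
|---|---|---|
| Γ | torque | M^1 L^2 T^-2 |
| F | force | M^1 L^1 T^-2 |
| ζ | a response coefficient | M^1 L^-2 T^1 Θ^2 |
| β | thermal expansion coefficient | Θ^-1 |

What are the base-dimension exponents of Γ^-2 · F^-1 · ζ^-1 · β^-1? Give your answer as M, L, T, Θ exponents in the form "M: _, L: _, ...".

M: -4, L: -3, T: 5, Θ: -1

Collect each base-dimension exponent across the product:
  M: −2·(1) − (1) − (1) − (0) = -4
  L: −2·(2) − (1) − (-2) − (0) = -3
  T: −2·(-2) − (-2) − (1) − (0) = 5
  Θ: −2·(0) − (0) − (2) − (-1) = -1
So the dimensions are [M⁻⁴ L⁻³ T⁵ Θ⁻¹].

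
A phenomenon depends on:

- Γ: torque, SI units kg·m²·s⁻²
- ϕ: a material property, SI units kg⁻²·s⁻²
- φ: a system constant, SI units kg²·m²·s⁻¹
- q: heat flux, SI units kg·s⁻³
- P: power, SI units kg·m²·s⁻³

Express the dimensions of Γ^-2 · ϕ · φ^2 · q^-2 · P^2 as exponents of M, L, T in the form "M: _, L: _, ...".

Collect each base-dimension exponent across the product:
  M: −2·(1) + (-2) + 2·(2) − 2·(1) + 2·(1) = 0
  L: −2·(2) + (0) + 2·(2) − 2·(0) + 2·(2) = 4
  T: −2·(-2) + (-2) + 2·(-1) − 2·(-3) + 2·(-3) = 0
So the dimensions are [L⁴].

M: 0, L: 4, T: 0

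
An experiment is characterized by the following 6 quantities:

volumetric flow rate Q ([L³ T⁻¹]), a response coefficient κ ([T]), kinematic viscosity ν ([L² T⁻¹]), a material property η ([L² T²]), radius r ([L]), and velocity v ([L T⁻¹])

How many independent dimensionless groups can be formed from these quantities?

4

There are 6 variables and 2 base dimensions (L, T).
The dimension matrix has rank 2.
Independent dimensionless groups: 6 − 2 = 4.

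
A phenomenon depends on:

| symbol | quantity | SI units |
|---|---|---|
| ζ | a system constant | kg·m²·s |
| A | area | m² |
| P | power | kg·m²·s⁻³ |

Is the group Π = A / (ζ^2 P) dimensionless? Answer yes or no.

no

Sum the exponent of each base dimension across the product:
  M: −2·[ζ]_M + [A]_M − [P]_M = −2·(1) + (0) − (1) = -3
  L: −2·[ζ]_L + [A]_L − [P]_L = −2·(2) + (2) − (2) = -4
  T: −2·[ζ]_T + [A]_T − [P]_T = −2·(1) + (0) − (-3) = 1
Net dimensions [M⁻³ L⁻⁴ T] ≠ [1] — not dimensionless.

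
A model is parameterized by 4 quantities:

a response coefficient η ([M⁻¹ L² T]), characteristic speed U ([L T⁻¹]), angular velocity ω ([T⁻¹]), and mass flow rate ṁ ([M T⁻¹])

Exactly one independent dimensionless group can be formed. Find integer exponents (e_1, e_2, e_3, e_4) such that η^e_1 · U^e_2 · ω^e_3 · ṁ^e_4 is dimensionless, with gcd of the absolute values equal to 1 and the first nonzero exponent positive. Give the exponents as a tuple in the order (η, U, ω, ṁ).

(1, -2, 2, 1)

M: e_1·(-1) + e_2·(0) + e_3·(0) + e_4·(1) = 0
L: e_1·(2) + e_2·(1) + e_3·(0) + e_4·(0) = 0
T: e_1·(1) + e_2·(-1) + e_3·(-1) + e_4·(-1) = 0
Solving this homogeneous linear system for the smallest-integer solution (first nonzero entry positive) gives (1, -2, 2, 1).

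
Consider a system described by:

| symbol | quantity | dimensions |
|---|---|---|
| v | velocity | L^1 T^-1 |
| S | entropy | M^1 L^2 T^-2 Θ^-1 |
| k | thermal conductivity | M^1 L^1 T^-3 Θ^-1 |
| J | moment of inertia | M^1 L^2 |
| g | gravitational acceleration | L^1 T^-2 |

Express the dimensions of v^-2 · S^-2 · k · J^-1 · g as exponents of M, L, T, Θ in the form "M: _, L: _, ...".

Collect each base-dimension exponent across the product:
  M: −2·(0) − 2·(1) + (1) − (1) + (0) = -2
  L: −2·(1) − 2·(2) + (1) − (2) + (1) = -6
  T: −2·(-1) − 2·(-2) + (-3) − (0) + (-2) = 1
  Θ: −2·(0) − 2·(-1) + (-1) − (0) + (0) = 1
So the dimensions are [M⁻² L⁻⁶ T Θ].

M: -2, L: -6, T: 1, Θ: 1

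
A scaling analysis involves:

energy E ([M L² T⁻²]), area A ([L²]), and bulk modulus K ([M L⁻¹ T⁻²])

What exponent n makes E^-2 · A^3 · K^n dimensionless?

2

Balance the M exponent: (1)·n from K, plus −2·(1) + 3·(0) = -2 from the rest, must sum to zero.
n − 2 = 0, so n = 2.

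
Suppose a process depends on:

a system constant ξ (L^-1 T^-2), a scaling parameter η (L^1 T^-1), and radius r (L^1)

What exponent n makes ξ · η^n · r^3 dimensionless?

Balance the L exponent: (1)·n from η, plus (-1) + 3·(1) = 2 from the rest, must sum to zero.
n + 2 = 0, so n = -2.

-2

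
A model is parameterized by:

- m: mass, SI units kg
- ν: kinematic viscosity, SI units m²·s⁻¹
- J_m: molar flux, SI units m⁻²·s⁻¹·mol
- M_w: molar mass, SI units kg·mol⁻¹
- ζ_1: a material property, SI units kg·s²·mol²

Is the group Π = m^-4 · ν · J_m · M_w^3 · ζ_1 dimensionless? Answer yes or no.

Sum the exponent of each base dimension across the product:
  M: −4·[m]_M + [ν]_M + [J_m]_M + 3·[M_w]_M + [ζ_1]_M = −4·(1) + (0) + (0) + 3·(1) + (1) = 0
  L: −4·[m]_L + [ν]_L + [J_m]_L + 3·[M_w]_L + [ζ_1]_L = −4·(0) + (2) + (-2) + 3·(0) + (0) = 0
  T: −4·[m]_T + [ν]_T + [J_m]_T + 3·[M_w]_T + [ζ_1]_T = −4·(0) + (-1) + (-1) + 3·(0) + (2) = 0
  N: −4·[m]_N + [ν]_N + [J_m]_N + 3·[M_w]_N + [ζ_1]_N = −4·(0) + (0) + (1) + 3·(-1) + (2) = 0
All base exponents vanish — dimensionless.

yes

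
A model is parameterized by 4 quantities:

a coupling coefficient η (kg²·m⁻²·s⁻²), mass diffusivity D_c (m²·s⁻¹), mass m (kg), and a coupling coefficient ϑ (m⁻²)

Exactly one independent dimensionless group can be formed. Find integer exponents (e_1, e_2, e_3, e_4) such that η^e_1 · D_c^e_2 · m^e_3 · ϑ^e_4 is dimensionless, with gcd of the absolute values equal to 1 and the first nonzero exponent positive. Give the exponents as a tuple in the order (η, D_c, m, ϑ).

M: e_1·(2) + e_2·(0) + e_3·(1) + e_4·(0) = 0
L: e_1·(-2) + e_2·(2) + e_3·(0) + e_4·(-2) = 0
T: e_1·(-2) + e_2·(-1) + e_3·(0) + e_4·(0) = 0
Solving this homogeneous linear system for the smallest-integer solution (first nonzero entry positive) gives (1, -2, -2, -3).

(1, -2, -2, -3)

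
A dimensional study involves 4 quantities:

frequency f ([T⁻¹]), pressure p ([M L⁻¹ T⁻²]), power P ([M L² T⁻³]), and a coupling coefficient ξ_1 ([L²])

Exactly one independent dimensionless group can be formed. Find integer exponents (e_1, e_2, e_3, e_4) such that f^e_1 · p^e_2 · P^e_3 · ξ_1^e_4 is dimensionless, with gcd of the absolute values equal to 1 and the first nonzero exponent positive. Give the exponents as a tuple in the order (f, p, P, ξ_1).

M: e_1·(0) + e_2·(1) + e_3·(1) + e_4·(0) = 0
L: e_1·(0) + e_2·(-1) + e_3·(2) + e_4·(2) = 0
T: e_1·(-1) + e_2·(-2) + e_3·(-3) + e_4·(0) = 0
Solving this homogeneous linear system for the smallest-integer solution (first nonzero entry positive) gives (2, 2, -2, 3).

(2, 2, -2, 3)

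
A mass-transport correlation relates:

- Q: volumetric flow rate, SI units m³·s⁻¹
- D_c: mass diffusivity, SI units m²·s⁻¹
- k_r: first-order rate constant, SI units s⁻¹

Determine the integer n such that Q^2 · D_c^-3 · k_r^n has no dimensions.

Balance the T exponent: (-1)·n from k_r, plus 2·(-1) − 3·(-1) = 1 from the rest, must sum to zero.
−n + 1 = 0, so n = 1.

1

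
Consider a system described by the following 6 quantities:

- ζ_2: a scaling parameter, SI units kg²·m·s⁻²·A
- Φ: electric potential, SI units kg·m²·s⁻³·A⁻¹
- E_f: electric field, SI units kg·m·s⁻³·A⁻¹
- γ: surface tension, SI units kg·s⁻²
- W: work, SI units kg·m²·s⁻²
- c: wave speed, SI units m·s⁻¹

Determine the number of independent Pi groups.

2

There are 6 variables and 4 base dimensions (M, L, T, I).
The dimension matrix has rank 4.
Independent dimensionless groups: 6 − 4 = 2.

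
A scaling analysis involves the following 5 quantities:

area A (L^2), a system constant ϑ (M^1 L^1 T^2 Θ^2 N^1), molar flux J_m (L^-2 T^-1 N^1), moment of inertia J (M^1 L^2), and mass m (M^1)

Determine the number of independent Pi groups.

There are 5 variables and 5 base dimensions (M, L, T, Θ, N).
The dimension matrix has rank 4 (less than 5: the dimension vectors are linearly dependent).
Independent dimensionless groups: 5 − 4 = 1.

1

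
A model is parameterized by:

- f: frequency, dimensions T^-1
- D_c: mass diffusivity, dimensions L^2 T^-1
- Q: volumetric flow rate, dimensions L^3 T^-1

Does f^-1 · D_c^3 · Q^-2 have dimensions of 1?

yes

Sum the exponent of each base dimension across the product:
  L: −[f]_L + 3·[D_c]_L − 2·[Q]_L = −(0) + 3·(2) − 2·(3) = 0
  T: −[f]_T + 3·[D_c]_T − 2·[Q]_T = −(-1) + 3·(-1) − 2·(-1) = 0
All base exponents vanish — dimensionless.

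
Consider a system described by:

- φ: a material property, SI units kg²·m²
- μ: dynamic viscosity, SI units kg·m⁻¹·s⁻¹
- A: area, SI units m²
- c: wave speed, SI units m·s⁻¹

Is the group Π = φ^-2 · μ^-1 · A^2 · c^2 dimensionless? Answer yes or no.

Sum the exponent of each base dimension across the product:
  M: −2·[φ]_M − [μ]_M + 2·[A]_M + 2·[c]_M = −2·(2) − (1) + 2·(0) + 2·(0) = -5
  L: −2·[φ]_L − [μ]_L + 2·[A]_L + 2·[c]_L = −2·(2) − (-1) + 2·(2) + 2·(1) = 3
  T: −2·[φ]_T − [μ]_T + 2·[A]_T + 2·[c]_T = −2·(0) − (-1) + 2·(0) + 2·(-1) = -1
Net dimensions [M⁻⁵ L³ T⁻¹] ≠ [1] — not dimensionless.

no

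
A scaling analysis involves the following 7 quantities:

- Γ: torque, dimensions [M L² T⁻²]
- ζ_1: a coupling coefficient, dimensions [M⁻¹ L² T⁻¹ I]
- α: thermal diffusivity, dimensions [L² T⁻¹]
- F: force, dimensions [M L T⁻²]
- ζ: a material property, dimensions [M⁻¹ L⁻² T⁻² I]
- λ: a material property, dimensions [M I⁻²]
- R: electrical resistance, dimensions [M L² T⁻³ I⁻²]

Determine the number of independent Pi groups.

3

There are 7 variables and 4 base dimensions (M, L, T, I).
The dimension matrix has rank 4.
Independent dimensionless groups: 7 − 4 = 3.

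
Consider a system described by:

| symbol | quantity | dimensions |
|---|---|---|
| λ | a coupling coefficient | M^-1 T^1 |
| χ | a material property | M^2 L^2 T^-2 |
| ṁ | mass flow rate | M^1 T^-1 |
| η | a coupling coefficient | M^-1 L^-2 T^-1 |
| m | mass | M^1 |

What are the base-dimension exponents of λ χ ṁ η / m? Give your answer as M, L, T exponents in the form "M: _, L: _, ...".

M: 0, L: 0, T: -3

Collect each base-dimension exponent across the product:
  M: (-1) + (2) + (1) + (-1) − (1) = 0
  L: (0) + (2) + (0) + (-2) − (0) = 0
  T: (1) + (-2) + (-1) + (-1) − (0) = -3
So the dimensions are [T⁻³].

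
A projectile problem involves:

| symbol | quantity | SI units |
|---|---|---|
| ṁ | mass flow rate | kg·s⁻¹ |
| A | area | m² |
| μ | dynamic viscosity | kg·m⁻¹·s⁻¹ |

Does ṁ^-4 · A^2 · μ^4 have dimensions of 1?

Sum the exponent of each base dimension across the product:
  M: −4·[ṁ]_M + 2·[A]_M + 4·[μ]_M = −4·(1) + 2·(0) + 4·(1) = 0
  L: −4·[ṁ]_L + 2·[A]_L + 4·[μ]_L = −4·(0) + 2·(2) + 4·(-1) = 0
  T: −4·[ṁ]_T + 2·[A]_T + 4·[μ]_T = −4·(-1) + 2·(0) + 4·(-1) = 0
All base exponents vanish — dimensionless.

yes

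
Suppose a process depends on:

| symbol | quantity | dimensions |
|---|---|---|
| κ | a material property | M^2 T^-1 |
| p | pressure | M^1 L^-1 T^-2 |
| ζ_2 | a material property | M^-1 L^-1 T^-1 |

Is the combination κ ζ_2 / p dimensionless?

Sum the exponent of each base dimension across the product:
  M: [κ]_M − [p]_M + [ζ_2]_M = (2) − (1) + (-1) = 0
  L: [κ]_L − [p]_L + [ζ_2]_L = (0) − (-1) + (-1) = 0
  T: [κ]_T − [p]_T + [ζ_2]_T = (-1) − (-2) + (-1) = 0
All base exponents vanish — dimensionless.

yes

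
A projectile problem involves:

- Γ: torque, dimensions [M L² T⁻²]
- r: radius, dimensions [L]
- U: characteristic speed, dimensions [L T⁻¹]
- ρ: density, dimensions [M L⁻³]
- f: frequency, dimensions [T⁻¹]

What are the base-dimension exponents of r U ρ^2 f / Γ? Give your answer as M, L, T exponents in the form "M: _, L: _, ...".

Collect each base-dimension exponent across the product:
  M: −(1) + (0) + (0) + 2·(1) + (0) = 1
  L: −(2) + (1) + (1) + 2·(-3) + (0) = -6
  T: −(-2) + (0) + (-1) + 2·(0) + (-1) = 0
So the dimensions are [M L⁻⁶].

M: 1, L: -6, T: 0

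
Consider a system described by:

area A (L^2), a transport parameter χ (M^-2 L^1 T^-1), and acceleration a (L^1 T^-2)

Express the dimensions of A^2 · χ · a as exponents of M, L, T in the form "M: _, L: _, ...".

Collect each base-dimension exponent across the product:
  M: 2·(0) + (-2) + (0) = -2
  L: 2·(2) + (1) + (1) = 6
  T: 2·(0) + (-1) + (-2) = -3
So the dimensions are [M⁻² L⁶ T⁻³].

M: -2, L: 6, T: -3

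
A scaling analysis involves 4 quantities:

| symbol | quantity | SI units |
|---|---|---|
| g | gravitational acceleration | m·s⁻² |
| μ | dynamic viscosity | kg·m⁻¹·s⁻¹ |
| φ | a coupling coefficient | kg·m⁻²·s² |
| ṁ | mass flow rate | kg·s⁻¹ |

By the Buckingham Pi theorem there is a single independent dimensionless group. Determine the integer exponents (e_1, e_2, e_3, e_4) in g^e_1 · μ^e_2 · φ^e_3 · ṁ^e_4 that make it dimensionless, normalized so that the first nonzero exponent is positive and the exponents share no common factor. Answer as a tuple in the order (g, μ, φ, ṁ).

M: e_1·(0) + e_2·(1) + e_3·(1) + e_4·(1) = 0
L: e_1·(1) + e_2·(-1) + e_3·(-2) + e_4·(0) = 0
T: e_1·(-2) + e_2·(-1) + e_3·(2) + e_4·(-1) = 0
Solving this homogeneous linear system for the smallest-integer solution (first nonzero entry positive) gives (3, -1, 2, -1).

(3, -1, 2, -1)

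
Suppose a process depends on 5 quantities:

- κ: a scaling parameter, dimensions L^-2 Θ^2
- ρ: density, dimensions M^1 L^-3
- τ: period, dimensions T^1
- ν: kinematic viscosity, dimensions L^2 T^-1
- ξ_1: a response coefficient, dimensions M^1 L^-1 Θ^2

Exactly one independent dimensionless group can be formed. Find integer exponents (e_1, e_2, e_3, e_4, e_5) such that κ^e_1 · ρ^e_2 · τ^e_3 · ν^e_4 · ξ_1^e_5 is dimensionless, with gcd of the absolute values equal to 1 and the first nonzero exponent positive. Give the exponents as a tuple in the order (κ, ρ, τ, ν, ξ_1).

(1, 1, 2, 2, -1)

M: e_1·(0) + e_2·(1) + e_3·(0) + e_4·(0) + e_5·(1) = 0
L: e_1·(-2) + e_2·(-3) + e_3·(0) + e_4·(2) + e_5·(-1) = 0
T: e_1·(0) + e_2·(0) + e_3·(1) + e_4·(-1) + e_5·(0) = 0
Θ: e_1·(2) + e_2·(0) + e_3·(0) + e_4·(0) + e_5·(2) = 0
Solving this homogeneous linear system for the smallest-integer solution (first nonzero entry positive) gives (1, 1, 2, 2, -1).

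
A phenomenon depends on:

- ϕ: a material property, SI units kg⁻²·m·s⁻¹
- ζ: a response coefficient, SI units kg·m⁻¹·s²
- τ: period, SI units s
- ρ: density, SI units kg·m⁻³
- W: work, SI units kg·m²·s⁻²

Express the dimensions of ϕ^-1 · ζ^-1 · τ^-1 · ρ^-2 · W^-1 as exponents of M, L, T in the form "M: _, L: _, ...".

M: -2, L: 4, T: 0

Collect each base-dimension exponent across the product:
  M: −(-2) − (1) − (0) − 2·(1) − (1) = -2
  L: −(1) − (-1) − (0) − 2·(-3) − (2) = 4
  T: −(-1) − (2) − (1) − 2·(0) − (-2) = 0
So the dimensions are [M⁻² L⁴].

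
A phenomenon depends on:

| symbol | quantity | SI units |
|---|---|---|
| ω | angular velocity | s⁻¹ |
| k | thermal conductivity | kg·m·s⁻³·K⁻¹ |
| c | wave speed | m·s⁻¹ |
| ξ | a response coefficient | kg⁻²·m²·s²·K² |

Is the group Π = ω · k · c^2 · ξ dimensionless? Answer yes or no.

no

Sum the exponent of each base dimension across the product:
  M: [ω]_M + [k]_M + 2·[c]_M + [ξ]_M = (0) + (1) + 2·(0) + (-2) = -1
  L: [ω]_L + [k]_L + 2·[c]_L + [ξ]_L = (0) + (1) + 2·(1) + (2) = 5
  T: [ω]_T + [k]_T + 2·[c]_T + [ξ]_T = (-1) + (-3) + 2·(-1) + (2) = -4
  Θ: [ω]_Θ + [k]_Θ + 2·[c]_Θ + [ξ]_Θ = (0) + (-1) + 2·(0) + (2) = 1
Net dimensions [M⁻¹ L⁵ T⁻⁴ Θ] ≠ [1] — not dimensionless.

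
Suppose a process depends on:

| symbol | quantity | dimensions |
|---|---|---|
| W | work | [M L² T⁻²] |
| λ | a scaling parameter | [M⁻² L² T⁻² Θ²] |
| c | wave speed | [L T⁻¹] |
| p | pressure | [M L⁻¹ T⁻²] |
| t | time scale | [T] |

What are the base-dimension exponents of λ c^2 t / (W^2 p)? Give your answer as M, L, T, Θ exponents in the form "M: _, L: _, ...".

Collect each base-dimension exponent across the product:
  M: −2·(1) + (-2) + 2·(0) − (1) + (0) = -5
  L: −2·(2) + (2) + 2·(1) − (-1) + (0) = 1
  T: −2·(-2) + (-2) + 2·(-1) − (-2) + (1) = 3
  Θ: −2·(0) + (2) + 2·(0) − (0) + (0) = 2
So the dimensions are [M⁻⁵ L T³ Θ²].

M: -5, L: 1, T: 3, Θ: 2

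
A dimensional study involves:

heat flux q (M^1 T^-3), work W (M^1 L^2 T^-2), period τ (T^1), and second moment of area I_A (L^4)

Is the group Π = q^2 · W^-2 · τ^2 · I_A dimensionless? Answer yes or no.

Sum the exponent of each base dimension across the product:
  M: 2·[q]_M − 2·[W]_M + 2·[τ]_M + [I_A]_M = 2·(1) − 2·(1) + 2·(0) + (0) = 0
  L: 2·[q]_L − 2·[W]_L + 2·[τ]_L + [I_A]_L = 2·(0) − 2·(2) + 2·(0) + (4) = 0
  T: 2·[q]_T − 2·[W]_T + 2·[τ]_T + [I_A]_T = 2·(-3) − 2·(-2) + 2·(1) + (0) = 0
  Θ: 2·[q]_Θ − 2·[W]_Θ + 2·[τ]_Θ + [I_A]_Θ = 2·(0) − 2·(0) + 2·(0) + (0) = 0
All base exponents vanish — dimensionless.

yes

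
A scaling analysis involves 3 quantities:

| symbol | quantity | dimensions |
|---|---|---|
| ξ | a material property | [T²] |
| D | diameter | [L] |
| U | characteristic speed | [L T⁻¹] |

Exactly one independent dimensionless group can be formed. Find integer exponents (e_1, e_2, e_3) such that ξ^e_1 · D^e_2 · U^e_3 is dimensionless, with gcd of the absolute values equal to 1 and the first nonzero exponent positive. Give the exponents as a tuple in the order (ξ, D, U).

L: e_1·(0) + e_2·(1) + e_3·(1) = 0
T: e_1·(2) + e_2·(0) + e_3·(-1) = 0
Solving this homogeneous linear system for the smallest-integer solution (first nonzero entry positive) gives (1, -2, 2).

(1, -2, 2)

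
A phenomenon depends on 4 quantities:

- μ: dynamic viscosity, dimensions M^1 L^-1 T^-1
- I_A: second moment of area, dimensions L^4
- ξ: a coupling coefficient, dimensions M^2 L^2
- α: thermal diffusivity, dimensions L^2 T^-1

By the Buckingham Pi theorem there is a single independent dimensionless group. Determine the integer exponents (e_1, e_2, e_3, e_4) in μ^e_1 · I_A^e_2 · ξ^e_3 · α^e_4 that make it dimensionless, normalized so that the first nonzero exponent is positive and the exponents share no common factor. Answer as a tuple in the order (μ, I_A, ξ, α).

M: e_1·(1) + e_2·(0) + e_3·(2) + e_4·(0) = 0
L: e_1·(-1) + e_2·(4) + e_3·(2) + e_4·(2) = 0
T: e_1·(-1) + e_2·(0) + e_3·(0) + e_4·(-1) = 0
Solving this homogeneous linear system for the smallest-integer solution (first nonzero entry positive) gives (2, 2, -1, -2).

(2, 2, -1, -2)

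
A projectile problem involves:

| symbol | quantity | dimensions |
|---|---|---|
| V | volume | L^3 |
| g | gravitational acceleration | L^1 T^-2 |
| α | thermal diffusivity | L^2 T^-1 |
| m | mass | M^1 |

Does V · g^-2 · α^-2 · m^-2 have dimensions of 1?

Sum the exponent of each base dimension across the product:
  M: [V]_M − 2·[g]_M − 2·[α]_M − 2·[m]_M = (0) − 2·(0) − 2·(0) − 2·(1) = -2
  L: [V]_L − 2·[g]_L − 2·[α]_L − 2·[m]_L = (3) − 2·(1) − 2·(2) − 2·(0) = -3
  T: [V]_T − 2·[g]_T − 2·[α]_T − 2·[m]_T = (0) − 2·(-2) − 2·(-1) − 2·(0) = 6
Net dimensions [M⁻² L⁻³ T⁶] ≠ [1] — not dimensionless.

no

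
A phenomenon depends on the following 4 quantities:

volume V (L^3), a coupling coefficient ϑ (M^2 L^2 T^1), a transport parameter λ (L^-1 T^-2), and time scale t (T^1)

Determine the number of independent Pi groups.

1

There are 4 variables and 3 base dimensions (M, L, T).
The dimension matrix has rank 3.
Independent dimensionless groups: 4 − 3 = 1.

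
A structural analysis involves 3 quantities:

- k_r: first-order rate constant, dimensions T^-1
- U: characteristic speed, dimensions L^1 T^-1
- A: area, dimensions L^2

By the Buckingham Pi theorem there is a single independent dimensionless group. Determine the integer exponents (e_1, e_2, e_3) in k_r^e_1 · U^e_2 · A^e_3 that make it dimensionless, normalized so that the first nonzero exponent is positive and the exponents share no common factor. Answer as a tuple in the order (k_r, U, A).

L: e_1·(0) + e_2·(1) + e_3·(2) = 0
T: e_1·(-1) + e_2·(-1) + e_3·(0) = 0
Solving this homogeneous linear system for the smallest-integer solution (first nonzero entry positive) gives (2, -2, 1).

(2, -2, 1)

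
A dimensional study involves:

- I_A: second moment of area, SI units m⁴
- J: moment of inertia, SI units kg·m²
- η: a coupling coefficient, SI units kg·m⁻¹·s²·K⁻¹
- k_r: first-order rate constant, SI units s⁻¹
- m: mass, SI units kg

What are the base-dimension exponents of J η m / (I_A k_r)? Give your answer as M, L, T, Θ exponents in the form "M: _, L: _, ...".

M: 3, L: -3, T: 3, Θ: -1

Collect each base-dimension exponent across the product:
  M: −(0) + (1) + (1) − (0) + (1) = 3
  L: −(4) + (2) + (-1) − (0) + (0) = -3
  T: −(0) + (0) + (2) − (-1) + (0) = 3
  Θ: −(0) + (0) + (-1) − (0) + (0) = -1
So the dimensions are [M³ L⁻³ T³ Θ⁻¹].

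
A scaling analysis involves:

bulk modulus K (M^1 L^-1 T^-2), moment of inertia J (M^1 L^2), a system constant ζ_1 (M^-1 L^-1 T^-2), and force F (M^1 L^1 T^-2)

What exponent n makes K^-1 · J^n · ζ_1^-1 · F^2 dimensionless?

-2

Balance the M exponent: (1)·n from J, plus −(1) − (-1) + 2·(1) = 2 from the rest, must sum to zero.
n + 2 = 0, so n = -2.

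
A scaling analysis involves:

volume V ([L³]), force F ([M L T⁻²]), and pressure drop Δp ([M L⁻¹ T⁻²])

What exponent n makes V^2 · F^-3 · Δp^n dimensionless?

3

Balance the M exponent: (1)·n from Δp, plus 2·(0) − 3·(1) = -3 from the rest, must sum to zero.
n − 3 = 0, so n = 3.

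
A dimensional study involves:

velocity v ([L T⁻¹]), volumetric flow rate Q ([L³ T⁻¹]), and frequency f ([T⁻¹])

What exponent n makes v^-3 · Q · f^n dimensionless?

Balance the T exponent: (-1)·n from f, plus −3·(-1) + (-1) = 2 from the rest, must sum to zero.
−n + 2 = 0, so n = 2.

2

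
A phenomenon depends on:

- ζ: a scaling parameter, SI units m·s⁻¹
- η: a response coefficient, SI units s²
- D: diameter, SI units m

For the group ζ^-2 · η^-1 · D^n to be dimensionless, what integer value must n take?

2

Balance the L exponent: (1)·n from D, plus −2·(1) − (0) = -2 from the rest, must sum to zero.
n − 2 = 0, so n = 2.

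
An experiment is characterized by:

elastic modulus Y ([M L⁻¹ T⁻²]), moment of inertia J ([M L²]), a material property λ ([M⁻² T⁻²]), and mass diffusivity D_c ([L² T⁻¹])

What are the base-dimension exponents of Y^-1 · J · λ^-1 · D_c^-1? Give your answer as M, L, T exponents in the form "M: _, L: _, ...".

M: 2, L: 1, T: 5

Collect each base-dimension exponent across the product:
  M: −(1) + (1) − (-2) − (0) = 2
  L: −(-1) + (2) − (0) − (2) = 1
  T: −(-2) + (0) − (-2) − (-1) = 5
So the dimensions are [M² L T⁵].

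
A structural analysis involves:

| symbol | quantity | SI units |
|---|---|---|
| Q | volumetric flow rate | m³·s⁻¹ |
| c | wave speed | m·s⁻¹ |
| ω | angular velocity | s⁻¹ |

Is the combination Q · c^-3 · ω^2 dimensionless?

Sum the exponent of each base dimension across the product:
  L: [Q]_L − 3·[c]_L + 2·[ω]_L = (3) − 3·(1) + 2·(0) = 0
  T: [Q]_T − 3·[c]_T + 2·[ω]_T = (-1) − 3·(-1) + 2·(-1) = 0
All base exponents vanish — dimensionless.

yes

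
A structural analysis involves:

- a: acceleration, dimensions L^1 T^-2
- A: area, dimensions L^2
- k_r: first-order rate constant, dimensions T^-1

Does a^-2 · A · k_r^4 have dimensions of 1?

yes

Sum the exponent of each base dimension across the product:
  M: −2·[a]_M + [A]_M + 4·[k_r]_M = −2·(0) + (0) + 4·(0) = 0
  L: −2·[a]_L + [A]_L + 4·[k_r]_L = −2·(1) + (2) + 4·(0) = 0
  T: −2·[a]_T + [A]_T + 4·[k_r]_T = −2·(-2) + (0) + 4·(-1) = 0
All base exponents vanish — dimensionless.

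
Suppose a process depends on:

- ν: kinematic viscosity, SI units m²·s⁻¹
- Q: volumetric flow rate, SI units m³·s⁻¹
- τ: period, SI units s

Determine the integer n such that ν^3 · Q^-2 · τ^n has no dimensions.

1

Balance the T exponent: (1)·n from τ, plus 3·(-1) − 2·(-1) = -1 from the rest, must sum to zero.
n − 1 = 0, so n = 1.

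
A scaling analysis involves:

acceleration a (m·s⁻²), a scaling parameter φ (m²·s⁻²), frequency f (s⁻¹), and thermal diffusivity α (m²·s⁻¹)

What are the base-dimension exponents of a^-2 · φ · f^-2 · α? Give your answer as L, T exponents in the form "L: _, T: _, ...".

Collect each base-dimension exponent across the product:
  L: −2·(1) + (2) − 2·(0) + (2) = 2
  T: −2·(-2) + (-2) − 2·(-1) + (-1) = 3
So the dimensions are [L² T³].

L: 2, T: 3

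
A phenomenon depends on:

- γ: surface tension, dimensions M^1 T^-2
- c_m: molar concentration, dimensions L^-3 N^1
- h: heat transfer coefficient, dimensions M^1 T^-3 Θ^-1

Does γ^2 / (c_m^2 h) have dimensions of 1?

Sum the exponent of each base dimension across the product:
  M: 2·[γ]_M − 2·[c_m]_M − [h]_M = 2·(1) − 2·(0) − (1) = 1
  L: 2·[γ]_L − 2·[c_m]_L − [h]_L = 2·(0) − 2·(-3) − (0) = 6
  T: 2·[γ]_T − 2·[c_m]_T − [h]_T = 2·(-2) − 2·(0) − (-3) = -1
  Θ: 2·[γ]_Θ − 2·[c_m]_Θ − [h]_Θ = 2·(0) − 2·(0) − (-1) = 1
  N: 2·[γ]_N − 2·[c_m]_N − [h]_N = 2·(0) − 2·(1) − (0) = -2
Net dimensions [M L⁶ T⁻¹ Θ N⁻²] ≠ [1] — not dimensionless.

no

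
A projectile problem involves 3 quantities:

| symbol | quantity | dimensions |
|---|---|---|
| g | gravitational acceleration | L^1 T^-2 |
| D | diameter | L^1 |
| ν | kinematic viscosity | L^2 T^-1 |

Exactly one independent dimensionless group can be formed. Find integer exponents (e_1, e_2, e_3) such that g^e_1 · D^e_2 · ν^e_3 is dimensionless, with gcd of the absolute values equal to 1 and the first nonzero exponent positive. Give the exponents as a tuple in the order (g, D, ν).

(1, 3, -2)

L: e_1·(1) + e_2·(1) + e_3·(2) = 0
T: e_1·(-2) + e_2·(0) + e_3·(-1) = 0
Solving this homogeneous linear system for the smallest-integer solution (first nonzero entry positive) gives (1, 3, -2).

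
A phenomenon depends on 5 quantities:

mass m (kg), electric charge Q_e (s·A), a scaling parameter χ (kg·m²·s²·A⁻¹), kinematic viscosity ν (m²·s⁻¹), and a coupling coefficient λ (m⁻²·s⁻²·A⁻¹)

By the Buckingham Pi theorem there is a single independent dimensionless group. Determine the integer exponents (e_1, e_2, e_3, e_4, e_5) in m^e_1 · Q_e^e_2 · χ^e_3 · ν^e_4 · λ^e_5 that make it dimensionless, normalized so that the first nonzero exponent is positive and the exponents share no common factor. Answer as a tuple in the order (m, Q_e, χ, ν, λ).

(1, -3, -1, -1, -2)

M: e_1·(1) + e_2·(0) + e_3·(1) + e_4·(0) + e_5·(0) = 0
L: e_1·(0) + e_2·(0) + e_3·(2) + e_4·(2) + e_5·(-2) = 0
T: e_1·(0) + e_2·(1) + e_3·(2) + e_4·(-1) + e_5·(-2) = 0
I: e_1·(0) + e_2·(1) + e_3·(-1) + e_4·(0) + e_5·(-1) = 0
Solving this homogeneous linear system for the smallest-integer solution (first nonzero entry positive) gives (1, -3, -1, -1, -2).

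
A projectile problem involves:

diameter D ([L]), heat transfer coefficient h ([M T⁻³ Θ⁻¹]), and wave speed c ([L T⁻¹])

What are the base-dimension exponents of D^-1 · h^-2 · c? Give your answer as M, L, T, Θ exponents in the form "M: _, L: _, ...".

M: -2, L: 0, T: 5, Θ: 2

Collect each base-dimension exponent across the product:
  M: −(0) − 2·(1) + (0) = -2
  L: −(1) − 2·(0) + (1) = 0
  T: −(0) − 2·(-3) + (-1) = 5
  Θ: −(0) − 2·(-1) + (0) = 2
So the dimensions are [M⁻² T⁵ Θ²].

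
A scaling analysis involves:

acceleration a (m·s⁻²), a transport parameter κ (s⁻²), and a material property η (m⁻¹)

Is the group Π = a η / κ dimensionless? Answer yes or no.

Sum the exponent of each base dimension across the product:
  L: [a]_L − [κ]_L + [η]_L = (1) − (0) + (-1) = 0
  T: [a]_T − [κ]_T + [η]_T = (-2) − (-2) + (0) = 0
All base exponents vanish — dimensionless.

yes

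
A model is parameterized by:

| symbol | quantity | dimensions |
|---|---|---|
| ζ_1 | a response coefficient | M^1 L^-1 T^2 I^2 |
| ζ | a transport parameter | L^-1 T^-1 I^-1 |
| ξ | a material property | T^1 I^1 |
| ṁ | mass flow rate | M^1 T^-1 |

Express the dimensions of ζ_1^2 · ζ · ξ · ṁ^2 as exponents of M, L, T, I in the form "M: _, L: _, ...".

Collect each base-dimension exponent across the product:
  M: 2·(1) + (0) + (0) + 2·(1) = 4
  L: 2·(-1) + (-1) + (0) + 2·(0) = -3
  T: 2·(2) + (-1) + (1) + 2·(-1) = 2
  I: 2·(2) + (-1) + (1) + 2·(0) = 4
So the dimensions are [M⁴ L⁻³ T² I⁴].

M: 4, L: -3, T: 2, I: 4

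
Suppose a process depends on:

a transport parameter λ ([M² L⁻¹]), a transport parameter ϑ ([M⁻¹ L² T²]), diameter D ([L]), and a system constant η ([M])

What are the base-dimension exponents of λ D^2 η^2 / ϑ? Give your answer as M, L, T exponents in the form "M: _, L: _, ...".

M: 5, L: -1, T: -2

Collect each base-dimension exponent across the product:
  M: (2) − (-1) + 2·(0) + 2·(1) = 5
  L: (-1) − (2) + 2·(1) + 2·(0) = -1
  T: (0) − (2) + 2·(0) + 2·(0) = -2
So the dimensions are [M⁵ L⁻¹ T⁻²].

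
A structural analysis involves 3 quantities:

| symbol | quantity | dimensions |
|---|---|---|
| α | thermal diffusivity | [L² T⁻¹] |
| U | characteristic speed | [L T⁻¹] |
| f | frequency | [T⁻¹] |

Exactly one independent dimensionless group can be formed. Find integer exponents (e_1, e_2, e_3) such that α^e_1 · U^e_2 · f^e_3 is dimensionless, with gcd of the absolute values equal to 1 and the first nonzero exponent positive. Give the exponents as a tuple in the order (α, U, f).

L: e_1·(2) + e_2·(1) + e_3·(0) = 0
T: e_1·(-1) + e_2·(-1) + e_3·(-1) = 0
Solving this homogeneous linear system for the smallest-integer solution (first nonzero entry positive) gives (1, -2, 1).

(1, -2, 1)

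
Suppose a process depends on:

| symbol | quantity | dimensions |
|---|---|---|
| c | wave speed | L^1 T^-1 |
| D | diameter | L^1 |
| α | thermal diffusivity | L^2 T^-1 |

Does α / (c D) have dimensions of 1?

yes

Sum the exponent of each base dimension across the product:
  L: −[c]_L − [D]_L + [α]_L = −(1) − (1) + (2) = 0
  T: −[c]_T − [D]_T + [α]_T = −(-1) − (0) + (-1) = 0
All base exponents vanish — dimensionless.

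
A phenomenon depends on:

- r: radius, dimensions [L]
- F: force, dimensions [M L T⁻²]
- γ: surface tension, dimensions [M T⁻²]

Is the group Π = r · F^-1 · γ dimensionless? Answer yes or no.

yes

Sum the exponent of each base dimension across the product:
  M: [r]_M − [F]_M + [γ]_M = (0) − (1) + (1) = 0
  L: [r]_L − [F]_L + [γ]_L = (1) − (1) + (0) = 0
  T: [r]_T − [F]_T + [γ]_T = (0) − (-2) + (-2) = 0
  Θ: [r]_Θ − [F]_Θ + [γ]_Θ = (0) − (0) + (0) = 0
All base exponents vanish — dimensionless.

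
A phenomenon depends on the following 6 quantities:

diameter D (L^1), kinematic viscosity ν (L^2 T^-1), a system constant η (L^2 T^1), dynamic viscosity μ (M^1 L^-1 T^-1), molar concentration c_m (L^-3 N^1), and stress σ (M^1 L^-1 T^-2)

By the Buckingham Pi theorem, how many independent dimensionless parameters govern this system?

There are 6 variables and 4 base dimensions (M, L, T, N).
The dimension matrix has rank 4.
Independent dimensionless groups: 6 − 4 = 2.

2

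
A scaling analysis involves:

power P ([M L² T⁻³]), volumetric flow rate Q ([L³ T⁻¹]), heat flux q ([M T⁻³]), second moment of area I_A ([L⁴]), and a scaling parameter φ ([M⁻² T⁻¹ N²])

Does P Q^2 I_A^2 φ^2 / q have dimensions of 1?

Sum the exponent of each base dimension across the product:
  M: [P]_M + 2·[Q]_M − [q]_M + 2·[I_A]_M + 2·[φ]_M = (1) + 2·(0) − (1) + 2·(0) + 2·(-2) = -4
  L: [P]_L + 2·[Q]_L − [q]_L + 2·[I_A]_L + 2·[φ]_L = (2) + 2·(3) − (0) + 2·(4) + 2·(0) = 16
  T: [P]_T + 2·[Q]_T − [q]_T + 2·[I_A]_T + 2·[φ]_T = (-3) + 2·(-1) − (-3) + 2·(0) + 2·(-1) = -4
  N: [P]_N + 2·[Q]_N − [q]_N + 2·[I_A]_N + 2·[φ]_N = (0) + 2·(0) − (0) + 2·(0) + 2·(2) = 4
Net dimensions [M⁻⁴ L¹⁶ T⁻⁴ N⁴] ≠ [1] — not dimensionless.

no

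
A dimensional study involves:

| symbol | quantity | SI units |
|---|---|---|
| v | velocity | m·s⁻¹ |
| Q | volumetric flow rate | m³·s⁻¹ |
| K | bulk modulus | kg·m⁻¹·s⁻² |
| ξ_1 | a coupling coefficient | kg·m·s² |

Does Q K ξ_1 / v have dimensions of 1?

Sum the exponent of each base dimension across the product:
  M: −[v]_M + [Q]_M + [K]_M + [ξ_1]_M = −(0) + (0) + (1) + (1) = 2
  L: −[v]_L + [Q]_L + [K]_L + [ξ_1]_L = −(1) + (3) + (-1) + (1) = 2
  T: −[v]_T + [Q]_T + [K]_T + [ξ_1]_T = −(-1) + (-1) + (-2) + (2) = 0
Net dimensions [M² L²] ≠ [1] — not dimensionless.

no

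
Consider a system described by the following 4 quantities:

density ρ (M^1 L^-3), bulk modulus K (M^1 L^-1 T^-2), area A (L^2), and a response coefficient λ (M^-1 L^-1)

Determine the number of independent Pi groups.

1

There are 4 variables and 3 base dimensions (M, L, T).
The dimension matrix has rank 3.
Independent dimensionless groups: 4 − 3 = 1.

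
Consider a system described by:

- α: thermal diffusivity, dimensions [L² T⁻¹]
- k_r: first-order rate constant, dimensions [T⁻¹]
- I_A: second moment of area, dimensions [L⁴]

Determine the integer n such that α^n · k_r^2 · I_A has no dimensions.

-2

Balance the L exponent: (2)·n from α, plus 2·(0) + (4) = 4 from the rest, must sum to zero.
2n + 4 = 0, so n = -2.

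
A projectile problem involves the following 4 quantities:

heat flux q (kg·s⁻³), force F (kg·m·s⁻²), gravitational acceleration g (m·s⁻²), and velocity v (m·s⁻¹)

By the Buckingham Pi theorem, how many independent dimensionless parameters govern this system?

There are 4 variables and 3 base dimensions (M, L, T).
The dimension matrix has rank 3.
Independent dimensionless groups: 4 − 3 = 1.

1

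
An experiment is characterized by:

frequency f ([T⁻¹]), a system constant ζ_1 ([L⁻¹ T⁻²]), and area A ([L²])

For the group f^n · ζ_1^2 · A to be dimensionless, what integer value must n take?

Balance the T exponent: (-1)·n from f, plus 2·(-2) + (0) = -4 from the rest, must sum to zero.
−n − 4 = 0, so n = -4.

-4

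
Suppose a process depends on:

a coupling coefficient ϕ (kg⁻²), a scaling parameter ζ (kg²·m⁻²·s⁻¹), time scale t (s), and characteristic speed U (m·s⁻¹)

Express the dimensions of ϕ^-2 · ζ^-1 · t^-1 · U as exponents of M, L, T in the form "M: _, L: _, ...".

M: 2, L: 3, T: -1

Collect each base-dimension exponent across the product:
  M: −2·(-2) − (2) − (0) + (0) = 2
  L: −2·(0) − (-2) − (0) + (1) = 3
  T: −2·(0) − (-1) − (1) + (-1) = -1
So the dimensions are [M² L³ T⁻¹].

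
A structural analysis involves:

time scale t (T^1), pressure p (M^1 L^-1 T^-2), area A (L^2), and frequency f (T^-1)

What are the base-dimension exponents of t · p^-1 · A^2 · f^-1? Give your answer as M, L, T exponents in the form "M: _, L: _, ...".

Collect each base-dimension exponent across the product:
  M: (0) − (1) + 2·(0) − (0) = -1
  L: (0) − (-1) + 2·(2) − (0) = 5
  T: (1) − (-2) + 2·(0) − (-1) = 4
So the dimensions are [M⁻¹ L⁵ T⁴].

M: -1, L: 5, T: 4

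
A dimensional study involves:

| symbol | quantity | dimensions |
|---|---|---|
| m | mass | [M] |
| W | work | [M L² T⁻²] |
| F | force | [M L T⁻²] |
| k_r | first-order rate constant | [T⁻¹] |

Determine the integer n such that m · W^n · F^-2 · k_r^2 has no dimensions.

1

Balance the M exponent: (1)·n from W, plus (1) − 2·(1) + 2·(0) = -1 from the rest, must sum to zero.
n − 1 = 0, so n = 1.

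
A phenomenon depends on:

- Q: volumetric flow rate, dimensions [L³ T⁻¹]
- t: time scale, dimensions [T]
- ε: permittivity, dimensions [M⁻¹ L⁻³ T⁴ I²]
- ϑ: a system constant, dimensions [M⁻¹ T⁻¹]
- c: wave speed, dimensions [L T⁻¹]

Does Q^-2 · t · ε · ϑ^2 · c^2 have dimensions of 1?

Sum the exponent of each base dimension across the product:
  M: −2·[Q]_M + [t]_M + [ε]_M + 2·[ϑ]_M + 2·[c]_M = −2·(0) + (0) + (-1) + 2·(-1) + 2·(0) = -3
  L: −2·[Q]_L + [t]_L + [ε]_L + 2·[ϑ]_L + 2·[c]_L = −2·(3) + (0) + (-3) + 2·(0) + 2·(1) = -7
  T: −2·[Q]_T + [t]_T + [ε]_T + 2·[ϑ]_T + 2·[c]_T = −2·(-1) + (1) + (4) + 2·(-1) + 2·(-1) = 3
  I: −2·[Q]_I + [t]_I + [ε]_I + 2·[ϑ]_I + 2·[c]_I = −2·(0) + (0) + (2) + 2·(0) + 2·(0) = 2
Net dimensions [M⁻³ L⁻⁷ T³ I²] ≠ [1] — not dimensionless.

no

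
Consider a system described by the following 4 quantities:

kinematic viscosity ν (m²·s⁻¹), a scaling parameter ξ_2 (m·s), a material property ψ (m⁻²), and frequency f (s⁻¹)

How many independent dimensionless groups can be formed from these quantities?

There are 4 variables and 2 base dimensions (L, T).
The dimension matrix has rank 2.
Independent dimensionless groups: 4 − 2 = 2.

2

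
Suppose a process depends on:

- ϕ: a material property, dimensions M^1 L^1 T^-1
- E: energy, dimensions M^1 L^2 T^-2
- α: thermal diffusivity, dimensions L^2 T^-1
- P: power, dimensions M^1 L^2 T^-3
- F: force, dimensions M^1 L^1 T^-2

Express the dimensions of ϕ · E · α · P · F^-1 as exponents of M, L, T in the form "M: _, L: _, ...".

M: 2, L: 6, T: -5

Collect each base-dimension exponent across the product:
  M: (1) + (1) + (0) + (1) − (1) = 2
  L: (1) + (2) + (2) + (2) − (1) = 6
  T: (-1) + (-2) + (-1) + (-3) − (-2) = -5
So the dimensions are [M² L⁶ T⁻⁵].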